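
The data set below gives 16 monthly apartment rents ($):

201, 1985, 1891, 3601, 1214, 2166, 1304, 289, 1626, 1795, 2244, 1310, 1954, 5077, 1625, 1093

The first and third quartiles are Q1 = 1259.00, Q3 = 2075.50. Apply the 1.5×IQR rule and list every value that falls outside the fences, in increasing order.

IQR = Q3 − Q1 = 2075.50 − 1259.00 = 816.50.
Lower fence = Q1 − 1.5·IQR = 1259.00 − 1224.75 = 34.25.
Upper fence = Q3 + 1.5·IQR = 2075.50 + 1224.75 = 3300.25.
3601 > 3300.25 → outlier.
5077 > 3300.25 → outlier.
All remaining values lie within [34.25, 3300.25].

3601, 5077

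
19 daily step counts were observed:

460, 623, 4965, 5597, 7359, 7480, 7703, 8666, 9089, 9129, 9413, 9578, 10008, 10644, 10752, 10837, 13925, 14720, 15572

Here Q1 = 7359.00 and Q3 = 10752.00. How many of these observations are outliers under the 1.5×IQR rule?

IQR = 3393.00; fences at 7359.00 − 5089.50 = 2269.50 and 10752.00 + 5089.50 = 15841.50.
Outside the cutoffs: 460, 623.

2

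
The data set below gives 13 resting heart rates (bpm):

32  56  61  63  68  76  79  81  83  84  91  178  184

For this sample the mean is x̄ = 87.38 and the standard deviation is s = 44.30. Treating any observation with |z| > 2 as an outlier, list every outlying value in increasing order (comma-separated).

Cutoffs at x̄ ± 2s: 87.38 ± 2·44.30 = [-1.22, 175.98].
178: z = 2.05, |z| > 2 → outlier.
184: z = 2.18, |z| > 2 → outlier.
Every other value lies within [-1.22, 175.98].

178, 184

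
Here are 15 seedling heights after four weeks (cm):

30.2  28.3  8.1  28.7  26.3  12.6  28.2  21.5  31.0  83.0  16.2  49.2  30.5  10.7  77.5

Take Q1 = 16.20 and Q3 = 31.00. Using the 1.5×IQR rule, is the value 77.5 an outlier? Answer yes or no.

yes

IQR = Q3 − Q1 = 31.00 − 16.20 = 14.80.
Lower fence = Q1 − 1.5·IQR = 16.20 − 22.20 = -6.00.
Upper fence = Q3 + 1.5·IQR = 31.00 + 22.20 = 53.20.
77.5 lies above the upper fence.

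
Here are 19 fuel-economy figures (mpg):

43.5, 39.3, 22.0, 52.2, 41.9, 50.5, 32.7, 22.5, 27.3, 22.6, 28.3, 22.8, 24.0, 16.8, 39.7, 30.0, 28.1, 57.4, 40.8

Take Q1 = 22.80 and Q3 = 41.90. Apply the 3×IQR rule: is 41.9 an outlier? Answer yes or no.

IQR = Q3 − Q1 = 41.90 − 22.80 = 19.10.
Lower fence = Q1 − 3·IQR = 22.80 − 57.30 = -34.50.
Upper fence = Q3 + 3·IQR = 41.90 + 57.30 = 99.20.
41.9 lies within [-34.50, 99.20].

no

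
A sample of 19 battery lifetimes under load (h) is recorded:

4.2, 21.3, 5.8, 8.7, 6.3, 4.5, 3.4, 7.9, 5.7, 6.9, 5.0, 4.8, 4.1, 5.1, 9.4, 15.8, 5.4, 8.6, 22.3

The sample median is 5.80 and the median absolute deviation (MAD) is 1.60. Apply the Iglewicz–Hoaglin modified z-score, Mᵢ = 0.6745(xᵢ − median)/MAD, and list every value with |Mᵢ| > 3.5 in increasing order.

|Mᵢ| > 3.5 ⇔ |xᵢ − 5.80| > 3.5·1.60/0.6745 = 8.30.
So outliers lie outside [-2.50, 14.10].
15.8: M = 4.22 → outlier.
21.3: M = 6.53 → outlier.
22.3: M = 6.96 → outlier.

15.8, 21.3, 22.3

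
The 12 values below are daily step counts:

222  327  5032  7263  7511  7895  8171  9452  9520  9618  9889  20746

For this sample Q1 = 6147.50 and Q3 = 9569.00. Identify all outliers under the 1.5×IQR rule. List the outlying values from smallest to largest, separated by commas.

222, 327, 20746

IQR = Q3 − Q1 = 9569.00 − 6147.50 = 3421.50.
Lower fence = Q1 − 1.5·IQR = 6147.50 − 5132.25 = 1015.25.
Upper fence = Q3 + 1.5·IQR = 9569.00 + 5132.25 = 14701.25.
222 < 1015.25 → outlier.
327 < 1015.25 → outlier.
20746 > 14701.25 → outlier.
All remaining values lie within [1015.25, 14701.25].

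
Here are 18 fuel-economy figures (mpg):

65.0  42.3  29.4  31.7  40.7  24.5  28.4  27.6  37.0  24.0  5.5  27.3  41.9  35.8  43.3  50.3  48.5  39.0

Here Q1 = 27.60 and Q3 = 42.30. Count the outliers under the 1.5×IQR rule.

IQR = 14.70; fences at 27.60 − 22.05 = 5.55 and 42.30 + 22.05 = 64.35.
Outside the cutoffs: 5.5, 65.0.

2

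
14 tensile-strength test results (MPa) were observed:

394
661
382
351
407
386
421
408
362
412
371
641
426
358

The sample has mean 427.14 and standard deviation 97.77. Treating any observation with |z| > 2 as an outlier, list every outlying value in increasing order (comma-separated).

641, 661

Cutoffs at x̄ ± 2s: 427.14 ± 2·97.77 = [231.60, 622.68].
641: z = 2.19, |z| > 2 → outlier.
661: z = 2.39, |z| > 2 → outlier.
Every other value lies within [231.60, 622.68].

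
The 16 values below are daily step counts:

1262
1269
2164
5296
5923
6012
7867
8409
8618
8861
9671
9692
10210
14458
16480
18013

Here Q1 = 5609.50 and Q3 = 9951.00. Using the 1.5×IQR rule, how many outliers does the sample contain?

2

IQR = 4341.50; fences at 5609.50 − 6512.25 = -902.75 and 9951.00 + 6512.25 = 16463.25.
Outside the cutoffs: 16480, 18013.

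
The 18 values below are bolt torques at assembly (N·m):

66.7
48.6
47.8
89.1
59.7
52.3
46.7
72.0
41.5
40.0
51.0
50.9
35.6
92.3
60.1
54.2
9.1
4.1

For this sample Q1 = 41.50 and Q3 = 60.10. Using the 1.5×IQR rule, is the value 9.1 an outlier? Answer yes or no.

yes

IQR = Q3 − Q1 = 60.10 − 41.50 = 18.60.
Lower fence = Q1 − 1.5·IQR = 41.50 − 27.90 = 13.60.
Upper fence = Q3 + 1.5·IQR = 60.10 + 27.90 = 88.00.
9.1 lies below the lower fence.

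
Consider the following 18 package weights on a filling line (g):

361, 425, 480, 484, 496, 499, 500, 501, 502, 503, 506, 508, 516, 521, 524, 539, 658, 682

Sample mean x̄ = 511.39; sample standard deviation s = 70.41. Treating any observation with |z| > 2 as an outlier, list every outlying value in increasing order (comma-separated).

Cutoffs at x̄ ± 2s: 511.39 ± 2·70.41 = [370.57, 652.21].
361: z = -2.14, |z| > 2 → outlier.
658: z = 2.08, |z| > 2 → outlier.
682: z = 2.42, |z| > 2 → outlier.
Every other value lies within [370.57, 652.21].

361, 658, 682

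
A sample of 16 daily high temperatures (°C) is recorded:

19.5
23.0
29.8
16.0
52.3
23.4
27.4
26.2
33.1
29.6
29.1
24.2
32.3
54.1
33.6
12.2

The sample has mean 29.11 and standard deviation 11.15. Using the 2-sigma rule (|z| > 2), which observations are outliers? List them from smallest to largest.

52.3, 54.1

Cutoffs at x̄ ± 2s: 29.11 ± 2·11.15 = [6.81, 51.41].
52.3: z = 2.08, |z| > 2 → outlier.
54.1: z = 2.24, |z| > 2 → outlier.
Every other value lies within [6.81, 51.41].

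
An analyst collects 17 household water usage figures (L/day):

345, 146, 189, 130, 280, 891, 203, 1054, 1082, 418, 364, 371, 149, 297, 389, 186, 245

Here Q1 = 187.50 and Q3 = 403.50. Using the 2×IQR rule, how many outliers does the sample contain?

IQR = 216.00; fences at 187.50 − 432.00 = -244.50 and 403.50 + 432.00 = 835.50.
Outside the cutoffs: 891, 1054, 1082.

3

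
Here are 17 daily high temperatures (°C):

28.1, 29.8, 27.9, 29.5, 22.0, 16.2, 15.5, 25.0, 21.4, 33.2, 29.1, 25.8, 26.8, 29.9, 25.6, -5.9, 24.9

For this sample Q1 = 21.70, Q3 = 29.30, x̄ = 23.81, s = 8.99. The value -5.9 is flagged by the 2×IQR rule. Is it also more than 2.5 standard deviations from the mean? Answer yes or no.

yes

z = (-5.9 − 23.81) / 8.99 = -3.30.
|z| = 3.30 > 2.5.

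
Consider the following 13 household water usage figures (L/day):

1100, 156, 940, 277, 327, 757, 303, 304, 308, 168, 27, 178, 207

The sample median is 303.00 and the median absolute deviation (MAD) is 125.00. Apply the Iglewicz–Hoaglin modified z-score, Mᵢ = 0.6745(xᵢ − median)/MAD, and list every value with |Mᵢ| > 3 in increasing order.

940, 1100

|Mᵢ| > 3 ⇔ |xᵢ − 303.00| > 3·125.00/0.6745 = 555.97.
So outliers lie outside [-252.97, 858.97].
940: M = 3.44 → outlier.
1100: M = 4.30 → outlier.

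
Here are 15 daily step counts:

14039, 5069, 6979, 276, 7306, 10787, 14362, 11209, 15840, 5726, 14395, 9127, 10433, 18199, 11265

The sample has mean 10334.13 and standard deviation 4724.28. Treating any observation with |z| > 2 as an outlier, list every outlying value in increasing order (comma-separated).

276

Cutoffs at x̄ ± 2s: 10334.13 ± 2·4724.28 = [885.57, 19782.69].
276: z = -2.13, |z| > 2 → outlier.
Every other value lies within [885.57, 19782.69].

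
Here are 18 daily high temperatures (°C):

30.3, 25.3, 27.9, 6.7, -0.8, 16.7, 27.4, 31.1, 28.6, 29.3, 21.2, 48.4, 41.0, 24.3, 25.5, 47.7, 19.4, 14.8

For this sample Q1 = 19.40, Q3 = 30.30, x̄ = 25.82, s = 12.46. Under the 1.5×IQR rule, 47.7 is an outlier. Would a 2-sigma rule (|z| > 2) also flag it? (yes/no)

no

z = (47.7 − 25.82) / 12.46 = 1.76.
|z| = 1.76 ≤ 2.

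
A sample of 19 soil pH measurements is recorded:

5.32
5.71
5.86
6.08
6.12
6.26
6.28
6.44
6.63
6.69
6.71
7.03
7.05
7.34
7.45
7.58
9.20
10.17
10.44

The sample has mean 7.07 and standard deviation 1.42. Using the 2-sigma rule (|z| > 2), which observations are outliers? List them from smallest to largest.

10.17, 10.44

Cutoffs at x̄ ± 2s: 7.07 ± 2·1.42 = [4.23, 9.91].
10.17: z = 2.18, |z| > 2 → outlier.
10.44: z = 2.37, |z| > 2 → outlier.
Every other value lies within [4.23, 9.91].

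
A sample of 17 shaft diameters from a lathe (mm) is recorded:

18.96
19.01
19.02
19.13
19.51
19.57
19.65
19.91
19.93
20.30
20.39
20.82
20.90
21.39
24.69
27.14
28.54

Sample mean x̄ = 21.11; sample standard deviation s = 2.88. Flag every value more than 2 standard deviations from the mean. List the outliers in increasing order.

27.14, 28.54

Cutoffs at x̄ ± 2s: 21.11 ± 2·2.88 = [15.35, 26.87].
27.14: z = 2.09, |z| > 2 → outlier.
28.54: z = 2.58, |z| > 2 → outlier.
Every other value lies within [15.35, 26.87].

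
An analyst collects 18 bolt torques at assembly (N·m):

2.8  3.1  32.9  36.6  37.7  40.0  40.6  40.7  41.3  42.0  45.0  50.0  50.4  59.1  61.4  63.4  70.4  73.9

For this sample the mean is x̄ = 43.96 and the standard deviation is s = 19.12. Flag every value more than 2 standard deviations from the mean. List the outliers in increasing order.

2.8, 3.1

Cutoffs at x̄ ± 2s: 43.96 ± 2·19.12 = [5.72, 82.20].
2.8: z = -2.15, |z| > 2 → outlier.
3.1: z = -2.14, |z| > 2 → outlier.
Every other value lies within [5.72, 82.20].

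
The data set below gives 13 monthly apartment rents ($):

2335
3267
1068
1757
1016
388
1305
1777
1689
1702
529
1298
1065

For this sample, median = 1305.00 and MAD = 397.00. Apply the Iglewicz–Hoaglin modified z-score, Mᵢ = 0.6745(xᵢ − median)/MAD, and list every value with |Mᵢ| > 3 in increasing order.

3267

|Mᵢ| > 3 ⇔ |xᵢ − 1305.00| > 3·397.00/0.6745 = 1765.75.
So outliers lie outside [-460.75, 3070.75].
3267: M = 3.33 → outlier.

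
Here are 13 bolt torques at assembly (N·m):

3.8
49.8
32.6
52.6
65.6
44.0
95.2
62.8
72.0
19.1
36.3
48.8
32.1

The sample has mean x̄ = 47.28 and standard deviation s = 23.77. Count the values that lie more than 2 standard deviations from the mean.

1

Cutoffs: x̄ ± 2s = [-0.26, 94.82].
Outside the cutoffs: 95.2.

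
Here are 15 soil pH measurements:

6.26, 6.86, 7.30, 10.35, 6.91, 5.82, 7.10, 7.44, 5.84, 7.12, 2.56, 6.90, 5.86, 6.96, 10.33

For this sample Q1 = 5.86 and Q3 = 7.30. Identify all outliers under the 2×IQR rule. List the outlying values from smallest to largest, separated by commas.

2.56, 10.33, 10.35

IQR = Q3 − Q1 = 7.30 − 5.86 = 1.44.
Lower fence = Q1 − 2·IQR = 5.86 − 2.88 = 2.98.
Upper fence = Q3 + 2·IQR = 7.30 + 2.88 = 10.18.
2.56 < 2.98 → outlier.
10.33 > 10.18 → outlier.
10.35 > 10.18 → outlier.
All remaining values lie within [2.98, 10.18].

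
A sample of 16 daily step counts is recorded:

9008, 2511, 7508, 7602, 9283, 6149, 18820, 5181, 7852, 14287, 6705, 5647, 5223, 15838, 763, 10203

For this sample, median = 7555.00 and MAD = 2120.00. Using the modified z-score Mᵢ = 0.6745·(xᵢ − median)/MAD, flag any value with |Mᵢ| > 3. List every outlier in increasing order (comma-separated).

|Mᵢ| > 3 ⇔ |xᵢ − 7555.00| > 3·2120.00/0.6745 = 9429.21.
So outliers lie outside [-1874.21, 16984.21].
18820: M = 3.58 → outlier.

18820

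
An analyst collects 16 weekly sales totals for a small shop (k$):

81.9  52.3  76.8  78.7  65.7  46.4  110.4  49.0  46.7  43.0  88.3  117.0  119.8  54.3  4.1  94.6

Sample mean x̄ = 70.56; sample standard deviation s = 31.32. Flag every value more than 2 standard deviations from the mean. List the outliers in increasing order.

4.1

Cutoffs at x̄ ± 2s: 70.56 ± 2·31.32 = [7.92, 133.20].
4.1: z = -2.12, |z| > 2 → outlier.
Every other value lies within [7.92, 133.20].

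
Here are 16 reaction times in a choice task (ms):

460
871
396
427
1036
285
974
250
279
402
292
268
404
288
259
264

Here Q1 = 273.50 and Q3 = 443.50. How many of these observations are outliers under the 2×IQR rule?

3

IQR = 170.00; fences at 273.50 − 340.00 = -66.50 and 443.50 + 340.00 = 783.50.
Outside the cutoffs: 871, 974, 1036.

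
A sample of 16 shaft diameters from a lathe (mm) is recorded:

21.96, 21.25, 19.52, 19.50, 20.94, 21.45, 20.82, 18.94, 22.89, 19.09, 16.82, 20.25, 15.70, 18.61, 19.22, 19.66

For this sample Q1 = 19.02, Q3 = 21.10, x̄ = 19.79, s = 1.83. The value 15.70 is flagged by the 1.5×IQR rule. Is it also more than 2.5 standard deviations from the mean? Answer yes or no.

no

z = (15.70 − 19.79) / 1.83 = -2.23.
|z| = 2.23 ≤ 2.5.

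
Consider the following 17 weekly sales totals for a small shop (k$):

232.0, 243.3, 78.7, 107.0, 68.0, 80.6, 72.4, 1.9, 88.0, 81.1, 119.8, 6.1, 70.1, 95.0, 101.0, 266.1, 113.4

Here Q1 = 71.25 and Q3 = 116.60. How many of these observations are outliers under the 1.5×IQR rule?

IQR = 45.35; fences at 71.25 − 68.025 = 3.225 and 116.60 + 68.025 = 184.625.
Outside the cutoffs: 1.9, 232.0, 243.3, 266.1.

4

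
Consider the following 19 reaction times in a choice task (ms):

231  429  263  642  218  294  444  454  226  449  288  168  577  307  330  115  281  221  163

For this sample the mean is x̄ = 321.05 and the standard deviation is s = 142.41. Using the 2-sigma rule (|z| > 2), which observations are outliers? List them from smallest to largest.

642

Cutoffs at x̄ ± 2s: 321.05 ± 2·142.41 = [36.23, 605.87].
642: z = 2.25, |z| > 2 → outlier.
Every other value lies within [36.23, 605.87].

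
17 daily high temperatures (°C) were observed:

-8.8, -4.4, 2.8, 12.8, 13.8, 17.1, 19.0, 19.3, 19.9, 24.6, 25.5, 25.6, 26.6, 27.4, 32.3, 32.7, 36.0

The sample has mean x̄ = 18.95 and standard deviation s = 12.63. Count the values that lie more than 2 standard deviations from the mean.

Cutoffs: x̄ ± 2s = [-6.31, 44.21].
Outside the cutoffs: -8.8.

1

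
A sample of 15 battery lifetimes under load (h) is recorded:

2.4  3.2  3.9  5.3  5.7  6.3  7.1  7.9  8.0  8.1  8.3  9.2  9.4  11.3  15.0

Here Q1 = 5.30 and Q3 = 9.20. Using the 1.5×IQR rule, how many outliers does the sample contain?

IQR = 3.90; fences at 5.30 − 5.85 = -0.55 and 9.20 + 5.85 = 15.05.
Every value lies within the cutoffs.

0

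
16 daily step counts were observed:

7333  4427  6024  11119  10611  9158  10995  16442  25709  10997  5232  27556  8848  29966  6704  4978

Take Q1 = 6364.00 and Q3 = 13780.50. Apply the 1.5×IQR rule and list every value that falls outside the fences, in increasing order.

IQR = Q3 − Q1 = 13780.50 − 6364.00 = 7416.50.
Lower fence = Q1 − 1.5·IQR = 6364.00 − 11124.75 = -4760.75.
Upper fence = Q3 + 1.5·IQR = 13780.50 + 11124.75 = 24905.25.
25709 > 24905.25 → outlier.
27556 > 24905.25 → outlier.
29966 > 24905.25 → outlier.
All remaining values lie within [-4760.75, 24905.25].

25709, 27556, 29966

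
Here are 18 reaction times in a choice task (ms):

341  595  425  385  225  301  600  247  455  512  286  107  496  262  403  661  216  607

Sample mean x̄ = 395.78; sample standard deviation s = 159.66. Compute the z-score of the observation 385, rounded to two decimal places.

-0.07

z = (385 − 395.78) / 159.66 = -0.07.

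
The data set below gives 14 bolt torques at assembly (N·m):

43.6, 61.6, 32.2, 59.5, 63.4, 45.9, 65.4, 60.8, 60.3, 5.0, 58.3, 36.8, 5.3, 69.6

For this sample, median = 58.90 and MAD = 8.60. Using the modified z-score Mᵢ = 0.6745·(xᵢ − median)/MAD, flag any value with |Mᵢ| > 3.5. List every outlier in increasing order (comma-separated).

|Mᵢ| > 3.5 ⇔ |xᵢ − 58.90| > 3.5·8.60/0.6745 = 44.63.
So outliers lie outside [14.27, 103.53].
5.0: M = -4.23 → outlier.
5.3: M = -4.20 → outlier.

5.0, 5.3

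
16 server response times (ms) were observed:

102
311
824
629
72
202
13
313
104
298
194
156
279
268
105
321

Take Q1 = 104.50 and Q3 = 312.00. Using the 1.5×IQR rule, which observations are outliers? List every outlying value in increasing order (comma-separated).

IQR = Q3 − Q1 = 312.00 − 104.50 = 207.50.
Lower fence = Q1 − 1.5·IQR = 104.50 − 311.25 = -206.75.
Upper fence = Q3 + 1.5·IQR = 312.00 + 311.25 = 623.25.
629 > 623.25 → outlier.
824 > 623.25 → outlier.
All remaining values lie within [-206.75, 623.25].

629, 824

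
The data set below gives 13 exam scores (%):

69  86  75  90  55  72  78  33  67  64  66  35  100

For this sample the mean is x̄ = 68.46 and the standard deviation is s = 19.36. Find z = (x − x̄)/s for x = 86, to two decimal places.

0.91

z = (86 − 68.46) / 19.36 = 0.91.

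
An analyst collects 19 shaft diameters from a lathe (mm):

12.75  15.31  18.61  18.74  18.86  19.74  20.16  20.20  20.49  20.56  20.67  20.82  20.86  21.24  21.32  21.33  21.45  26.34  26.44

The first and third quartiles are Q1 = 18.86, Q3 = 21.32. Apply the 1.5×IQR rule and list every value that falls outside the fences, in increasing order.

IQR = Q3 − Q1 = 21.32 − 18.86 = 2.46.
Lower fence = Q1 − 1.5·IQR = 18.86 − 3.69 = 15.17.
Upper fence = Q3 + 1.5·IQR = 21.32 + 3.69 = 25.01.
12.75 < 15.17 → outlier.
26.34 > 25.01 → outlier.
26.44 > 25.01 → outlier.
All remaining values lie within [15.17, 25.01].

12.75, 26.34, 26.44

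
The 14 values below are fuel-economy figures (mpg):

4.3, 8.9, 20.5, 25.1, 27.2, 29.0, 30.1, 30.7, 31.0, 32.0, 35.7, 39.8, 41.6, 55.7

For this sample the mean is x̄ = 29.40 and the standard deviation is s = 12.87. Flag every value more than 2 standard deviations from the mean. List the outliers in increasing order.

Cutoffs at x̄ ± 2s: 29.40 ± 2·12.87 = [3.66, 55.14].
55.7: z = 2.04, |z| > 2 → outlier.
Every other value lies within [3.66, 55.14].

55.7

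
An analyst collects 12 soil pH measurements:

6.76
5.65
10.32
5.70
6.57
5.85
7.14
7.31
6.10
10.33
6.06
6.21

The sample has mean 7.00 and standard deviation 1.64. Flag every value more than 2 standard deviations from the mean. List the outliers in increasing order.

Cutoffs at x̄ ± 2s: 7.00 ± 2·1.64 = [3.72, 10.28].
10.32: z = 2.02, |z| > 2 → outlier.
10.33: z = 2.03, |z| > 2 → outlier.
Every other value lies within [3.72, 10.28].

10.32, 10.33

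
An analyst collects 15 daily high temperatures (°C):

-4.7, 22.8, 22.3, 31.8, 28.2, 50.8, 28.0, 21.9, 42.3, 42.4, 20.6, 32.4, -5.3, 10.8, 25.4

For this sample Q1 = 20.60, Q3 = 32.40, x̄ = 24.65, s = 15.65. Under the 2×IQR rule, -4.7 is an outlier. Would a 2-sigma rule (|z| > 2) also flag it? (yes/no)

no

z = (-4.7 − 24.65) / 15.65 = -1.88.
|z| = 1.88 ≤ 2.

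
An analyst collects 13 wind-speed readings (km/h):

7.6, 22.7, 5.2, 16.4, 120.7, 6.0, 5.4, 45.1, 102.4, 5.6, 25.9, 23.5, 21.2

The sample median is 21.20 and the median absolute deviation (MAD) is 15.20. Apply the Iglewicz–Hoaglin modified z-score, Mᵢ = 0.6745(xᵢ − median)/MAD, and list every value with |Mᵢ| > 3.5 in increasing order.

102.4, 120.7

|Mᵢ| > 3.5 ⇔ |xᵢ − 21.20| > 3.5·15.20/0.6745 = 78.87.
So outliers lie outside [-57.67, 100.07].
102.4: M = 3.60 → outlier.
120.7: M = 4.42 → outlier.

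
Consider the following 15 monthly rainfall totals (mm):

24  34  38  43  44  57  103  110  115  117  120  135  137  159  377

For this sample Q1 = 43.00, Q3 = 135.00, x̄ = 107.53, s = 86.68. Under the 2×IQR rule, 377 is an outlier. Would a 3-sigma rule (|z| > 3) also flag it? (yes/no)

z = (377 − 107.53) / 86.68 = 3.11.
|z| = 3.11 > 3.

yes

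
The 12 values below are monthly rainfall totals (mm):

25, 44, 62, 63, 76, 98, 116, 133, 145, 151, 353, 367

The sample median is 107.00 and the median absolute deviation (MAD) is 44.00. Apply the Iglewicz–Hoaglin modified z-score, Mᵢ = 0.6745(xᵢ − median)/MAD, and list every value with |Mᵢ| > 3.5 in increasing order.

353, 367

|Mᵢ| > 3.5 ⇔ |xᵢ − 107.00| > 3.5·44.00/0.6745 = 228.32.
So outliers lie outside [-121.32, 335.32].
353: M = 3.77 → outlier.
367: M = 3.99 → outlier.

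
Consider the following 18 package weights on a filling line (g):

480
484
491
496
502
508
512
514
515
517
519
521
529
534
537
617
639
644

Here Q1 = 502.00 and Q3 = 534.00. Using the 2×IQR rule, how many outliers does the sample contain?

IQR = 32.00; fences at 502.00 − 64.00 = 438.00 and 534.00 + 64.00 = 598.00.
Outside the cutoffs: 617, 639, 644.

3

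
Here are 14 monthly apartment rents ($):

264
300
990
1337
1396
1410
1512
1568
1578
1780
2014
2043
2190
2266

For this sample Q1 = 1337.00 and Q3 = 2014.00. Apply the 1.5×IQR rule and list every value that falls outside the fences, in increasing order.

264, 300

IQR = Q3 − Q1 = 2014.00 − 1337.00 = 677.00.
Lower fence = Q1 − 1.5·IQR = 1337.00 − 1015.50 = 321.50.
Upper fence = Q3 + 1.5·IQR = 2014.00 + 1015.50 = 3029.50.
264 < 321.50 → outlier.
300 < 321.50 → outlier.
All remaining values lie within [321.50, 3029.50].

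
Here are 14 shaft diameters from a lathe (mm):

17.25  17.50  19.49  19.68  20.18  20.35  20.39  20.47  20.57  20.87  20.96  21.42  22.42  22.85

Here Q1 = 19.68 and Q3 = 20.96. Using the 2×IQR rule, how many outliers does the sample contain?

IQR = 1.28; fences at 19.68 − 2.56 = 17.12 and 20.96 + 2.56 = 23.52.
Every value lies within the cutoffs.

0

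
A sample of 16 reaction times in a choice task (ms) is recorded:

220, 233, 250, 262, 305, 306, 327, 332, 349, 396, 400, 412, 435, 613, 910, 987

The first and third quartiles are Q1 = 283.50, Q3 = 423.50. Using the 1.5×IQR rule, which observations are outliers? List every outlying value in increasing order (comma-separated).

IQR = Q3 − Q1 = 423.50 − 283.50 = 140.00.
Lower fence = Q1 − 1.5·IQR = 283.50 − 210.00 = 73.50.
Upper fence = Q3 + 1.5·IQR = 423.50 + 210.00 = 633.50.
910 > 633.50 → outlier.
987 > 633.50 → outlier.
All remaining values lie within [73.50, 633.50].

910, 987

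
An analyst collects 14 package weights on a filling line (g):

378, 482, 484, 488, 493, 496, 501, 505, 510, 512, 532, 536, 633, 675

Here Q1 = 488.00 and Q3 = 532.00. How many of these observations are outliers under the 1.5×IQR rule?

3

IQR = 44.00; fences at 488.00 − 66.00 = 422.00 and 532.00 + 66.00 = 598.00.
Outside the cutoffs: 378, 633, 675.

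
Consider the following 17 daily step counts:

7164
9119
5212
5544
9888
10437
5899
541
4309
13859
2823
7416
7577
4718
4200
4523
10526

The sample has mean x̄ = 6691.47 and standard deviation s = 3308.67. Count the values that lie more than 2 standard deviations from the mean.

1

Cutoffs: x̄ ± 2s = [74.13, 13308.81].
Outside the cutoffs: 13859.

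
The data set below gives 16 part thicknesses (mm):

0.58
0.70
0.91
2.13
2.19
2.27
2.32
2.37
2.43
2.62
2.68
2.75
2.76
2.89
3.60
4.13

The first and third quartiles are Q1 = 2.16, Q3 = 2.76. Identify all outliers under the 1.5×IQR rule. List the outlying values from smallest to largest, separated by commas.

IQR = Q3 − Q1 = 2.76 − 2.16 = 0.60.
Lower fence = Q1 − 1.5·IQR = 2.16 − 0.90 = 1.26.
Upper fence = Q3 + 1.5·IQR = 2.76 + 0.90 = 3.66.
0.58 < 1.26 → outlier.
0.70 < 1.26 → outlier.
0.91 < 1.26 → outlier.
4.13 > 3.66 → outlier.
All remaining values lie within [1.26, 3.66].

0.58, 0.70, 0.91, 4.13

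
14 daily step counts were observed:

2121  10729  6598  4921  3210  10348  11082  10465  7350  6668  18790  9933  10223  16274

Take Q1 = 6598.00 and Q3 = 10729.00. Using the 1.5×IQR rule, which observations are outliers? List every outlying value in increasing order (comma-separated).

IQR = Q3 − Q1 = 10729.00 − 6598.00 = 4131.00.
Lower fence = Q1 − 1.5·IQR = 6598.00 − 6196.50 = 401.50.
Upper fence = Q3 + 1.5·IQR = 10729.00 + 6196.50 = 16925.50.
18790 > 16925.50 → outlier.
All remaining values lie within [401.50, 16925.50].

18790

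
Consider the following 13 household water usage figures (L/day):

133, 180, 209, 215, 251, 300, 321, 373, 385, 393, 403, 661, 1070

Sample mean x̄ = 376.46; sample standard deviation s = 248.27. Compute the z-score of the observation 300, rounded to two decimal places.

z = (300 − 376.46) / 248.27 = -0.31.

-0.31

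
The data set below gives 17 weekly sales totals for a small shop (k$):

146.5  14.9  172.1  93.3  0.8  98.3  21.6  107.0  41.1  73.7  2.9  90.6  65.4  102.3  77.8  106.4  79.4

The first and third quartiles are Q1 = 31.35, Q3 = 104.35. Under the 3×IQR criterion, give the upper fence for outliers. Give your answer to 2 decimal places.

IQR = Q3 − Q1 = 104.35 − 31.35 = 73.00.
Lower fence = Q1 − 3·IQR = 31.35 − 219.00 = -187.65.
Upper fence = Q3 + 3·IQR = 104.35 + 219.00 = 323.35.

323.35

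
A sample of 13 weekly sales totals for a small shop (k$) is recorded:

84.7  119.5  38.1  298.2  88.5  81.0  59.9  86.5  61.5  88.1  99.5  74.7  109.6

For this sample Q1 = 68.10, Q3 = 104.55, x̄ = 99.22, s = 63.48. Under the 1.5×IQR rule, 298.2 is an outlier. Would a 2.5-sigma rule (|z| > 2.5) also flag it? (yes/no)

z = (298.2 − 99.22) / 63.48 = 3.13.
|z| = 3.13 > 2.5.

yes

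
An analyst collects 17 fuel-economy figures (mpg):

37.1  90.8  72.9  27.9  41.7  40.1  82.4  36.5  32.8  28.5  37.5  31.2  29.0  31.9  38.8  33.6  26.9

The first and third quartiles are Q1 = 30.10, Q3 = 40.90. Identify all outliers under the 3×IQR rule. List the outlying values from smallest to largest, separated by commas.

IQR = Q3 − Q1 = 40.90 − 30.10 = 10.80.
Lower fence = Q1 − 3·IQR = 30.10 − 32.40 = -2.30.
Upper fence = Q3 + 3·IQR = 40.90 + 32.40 = 73.30.
82.4 > 73.30 → outlier.
90.8 > 73.30 → outlier.
All remaining values lie within [-2.30, 73.30].

82.4, 90.8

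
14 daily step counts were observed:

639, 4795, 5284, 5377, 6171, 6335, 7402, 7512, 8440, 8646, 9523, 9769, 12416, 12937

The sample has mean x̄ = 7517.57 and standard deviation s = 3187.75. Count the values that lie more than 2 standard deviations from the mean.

1

Cutoffs: x̄ ± 2s = [1142.07, 13893.07].
Outside the cutoffs: 639.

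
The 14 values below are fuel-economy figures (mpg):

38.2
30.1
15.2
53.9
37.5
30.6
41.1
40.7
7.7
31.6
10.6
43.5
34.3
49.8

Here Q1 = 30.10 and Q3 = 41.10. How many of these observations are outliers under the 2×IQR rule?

IQR = 11.00; fences at 30.10 − 22.00 = 8.10 and 41.10 + 22.00 = 63.10.
Outside the cutoffs: 7.7.

1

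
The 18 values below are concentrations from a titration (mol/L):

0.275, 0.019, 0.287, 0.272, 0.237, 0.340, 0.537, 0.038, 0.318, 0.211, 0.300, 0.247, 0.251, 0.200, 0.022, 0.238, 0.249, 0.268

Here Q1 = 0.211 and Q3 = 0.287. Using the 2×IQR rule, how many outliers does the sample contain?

IQR = 0.076; fences at 0.211 − 0.152 = 0.059 and 0.287 + 0.152 = 0.439.
Outside the cutoffs: 0.019, 0.022, 0.038, 0.537.

4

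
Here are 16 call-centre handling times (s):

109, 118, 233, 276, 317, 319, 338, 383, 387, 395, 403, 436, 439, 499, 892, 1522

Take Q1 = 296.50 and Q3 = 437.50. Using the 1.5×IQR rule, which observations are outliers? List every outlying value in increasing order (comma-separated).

IQR = Q3 − Q1 = 437.50 − 296.50 = 141.00.
Lower fence = Q1 − 1.5·IQR = 296.50 − 211.50 = 85.00.
Upper fence = Q3 + 1.5·IQR = 437.50 + 211.50 = 649.00.
892 > 649.00 → outlier.
1522 > 649.00 → outlier.
All remaining values lie within [85.00, 649.00].

892, 1522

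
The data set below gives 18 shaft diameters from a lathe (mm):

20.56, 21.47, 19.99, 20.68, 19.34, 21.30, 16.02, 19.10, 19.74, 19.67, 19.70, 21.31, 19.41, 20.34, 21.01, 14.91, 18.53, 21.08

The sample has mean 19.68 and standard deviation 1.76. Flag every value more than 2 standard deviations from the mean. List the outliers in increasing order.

14.91, 16.02

Cutoffs at x̄ ± 2s: 19.68 ± 2·1.76 = [16.16, 23.20].
14.91: z = -2.71, |z| > 2 → outlier.
16.02: z = -2.08, |z| > 2 → outlier.
Every other value lies within [16.16, 23.20].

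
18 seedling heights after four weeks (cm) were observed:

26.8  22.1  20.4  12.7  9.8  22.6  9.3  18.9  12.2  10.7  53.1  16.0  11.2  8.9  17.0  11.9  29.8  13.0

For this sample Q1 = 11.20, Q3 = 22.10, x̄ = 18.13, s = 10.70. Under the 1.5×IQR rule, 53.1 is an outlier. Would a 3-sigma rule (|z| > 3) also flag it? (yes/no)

z = (53.1 − 18.13) / 10.70 = 3.27.
|z| = 3.27 > 3.

yes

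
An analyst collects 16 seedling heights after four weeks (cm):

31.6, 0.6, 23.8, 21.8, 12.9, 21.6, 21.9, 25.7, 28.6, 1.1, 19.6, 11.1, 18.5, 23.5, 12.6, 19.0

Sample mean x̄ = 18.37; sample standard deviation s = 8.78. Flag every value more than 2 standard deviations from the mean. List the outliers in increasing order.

0.6

Cutoffs at x̄ ± 2s: 18.37 ± 2·8.78 = [0.81, 35.93].
0.6: z = -2.02, |z| > 2 → outlier.
Every other value lies within [0.81, 35.93].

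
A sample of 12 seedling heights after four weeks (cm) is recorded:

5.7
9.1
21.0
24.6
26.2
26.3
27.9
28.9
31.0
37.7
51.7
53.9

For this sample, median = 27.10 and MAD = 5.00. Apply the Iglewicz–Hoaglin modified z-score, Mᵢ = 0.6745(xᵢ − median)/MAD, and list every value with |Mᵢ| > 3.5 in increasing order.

53.9

|Mᵢ| > 3.5 ⇔ |xᵢ − 27.10| > 3.5·5.00/0.6745 = 25.95.
So outliers lie outside [1.15, 53.05].
53.9: M = 3.62 → outlier.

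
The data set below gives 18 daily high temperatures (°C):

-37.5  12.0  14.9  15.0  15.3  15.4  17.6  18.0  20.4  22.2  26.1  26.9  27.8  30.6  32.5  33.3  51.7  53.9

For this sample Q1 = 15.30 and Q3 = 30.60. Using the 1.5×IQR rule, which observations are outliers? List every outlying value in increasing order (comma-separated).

-37.5, 53.9

IQR = Q3 − Q1 = 30.60 − 15.30 = 15.30.
Lower fence = Q1 − 1.5·IQR = 15.30 − 22.95 = -7.65.
Upper fence = Q3 + 1.5·IQR = 30.60 + 22.95 = 53.55.
-37.5 < -7.65 → outlier.
53.9 > 53.55 → outlier.
All remaining values lie within [-7.65, 53.55].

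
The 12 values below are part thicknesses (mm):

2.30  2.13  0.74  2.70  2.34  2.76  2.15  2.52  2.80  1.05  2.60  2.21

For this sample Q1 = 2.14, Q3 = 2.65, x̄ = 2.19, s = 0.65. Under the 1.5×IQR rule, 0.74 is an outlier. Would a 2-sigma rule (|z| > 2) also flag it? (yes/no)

z = (0.74 − 2.19) / 0.65 = -2.23.
|z| = 2.23 > 2.

yes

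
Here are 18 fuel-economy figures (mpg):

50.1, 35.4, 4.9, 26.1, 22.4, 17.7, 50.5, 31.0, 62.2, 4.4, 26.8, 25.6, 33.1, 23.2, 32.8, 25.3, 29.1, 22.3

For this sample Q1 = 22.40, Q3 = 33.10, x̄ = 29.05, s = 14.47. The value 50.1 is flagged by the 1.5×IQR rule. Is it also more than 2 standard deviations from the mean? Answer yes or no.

z = (50.1 − 29.05) / 14.47 = 1.45.
|z| = 1.45 ≤ 2.

no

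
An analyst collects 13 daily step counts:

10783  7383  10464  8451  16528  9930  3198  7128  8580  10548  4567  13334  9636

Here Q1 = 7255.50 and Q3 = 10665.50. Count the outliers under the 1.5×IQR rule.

IQR = 3410.00; fences at 7255.50 − 5115.00 = 2140.50 and 10665.50 + 5115.00 = 15780.50.
Outside the cutoffs: 16528.

1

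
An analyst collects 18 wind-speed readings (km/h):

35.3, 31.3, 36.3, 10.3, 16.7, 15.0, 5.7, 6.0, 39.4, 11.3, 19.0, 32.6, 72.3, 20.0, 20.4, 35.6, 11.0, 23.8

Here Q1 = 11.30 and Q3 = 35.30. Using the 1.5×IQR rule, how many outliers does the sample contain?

1

IQR = 24.00; fences at 11.30 − 36.00 = -24.70 and 35.30 + 36.00 = 71.30.
Outside the cutoffs: 72.3.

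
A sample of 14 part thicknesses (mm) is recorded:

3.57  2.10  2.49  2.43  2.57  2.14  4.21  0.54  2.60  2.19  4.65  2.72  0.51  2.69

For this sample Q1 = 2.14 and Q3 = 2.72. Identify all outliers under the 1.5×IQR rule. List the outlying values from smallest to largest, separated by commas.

IQR = Q3 − Q1 = 2.72 − 2.14 = 0.58.
Lower fence = Q1 − 1.5·IQR = 2.14 − 0.87 = 1.27.
Upper fence = Q3 + 1.5·IQR = 2.72 + 0.87 = 3.59.
0.51 < 1.27 → outlier.
0.54 < 1.27 → outlier.
4.21 > 3.59 → outlier.
4.65 > 3.59 → outlier.
All remaining values lie within [1.27, 3.59].

0.51, 0.54, 4.21, 4.65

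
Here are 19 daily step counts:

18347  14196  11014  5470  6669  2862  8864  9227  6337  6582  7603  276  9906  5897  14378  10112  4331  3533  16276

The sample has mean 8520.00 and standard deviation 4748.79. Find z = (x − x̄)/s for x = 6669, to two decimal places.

-0.39

z = (6669 − 8520.00) / 4748.79 = -0.39.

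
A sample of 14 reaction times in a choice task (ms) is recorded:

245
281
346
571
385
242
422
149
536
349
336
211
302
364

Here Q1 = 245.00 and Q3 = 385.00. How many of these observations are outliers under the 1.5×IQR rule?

0

IQR = 140.00; fences at 245.00 − 210.00 = 35.00 and 385.00 + 210.00 = 595.00.
Every value lies within the cutoffs.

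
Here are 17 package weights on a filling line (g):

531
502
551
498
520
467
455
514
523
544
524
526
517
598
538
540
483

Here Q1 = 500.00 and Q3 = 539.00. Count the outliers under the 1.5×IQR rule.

IQR = 39.00; fences at 500.00 − 58.50 = 441.50 and 539.00 + 58.50 = 597.50.
Outside the cutoffs: 598.

1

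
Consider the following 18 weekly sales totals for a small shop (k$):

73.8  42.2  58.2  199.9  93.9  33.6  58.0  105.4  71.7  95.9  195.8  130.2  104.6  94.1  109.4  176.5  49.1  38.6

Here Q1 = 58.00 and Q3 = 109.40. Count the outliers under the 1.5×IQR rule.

2

IQR = 51.40; fences at 58.00 − 77.10 = -19.10 and 109.40 + 77.10 = 186.50.
Outside the cutoffs: 195.8, 199.9.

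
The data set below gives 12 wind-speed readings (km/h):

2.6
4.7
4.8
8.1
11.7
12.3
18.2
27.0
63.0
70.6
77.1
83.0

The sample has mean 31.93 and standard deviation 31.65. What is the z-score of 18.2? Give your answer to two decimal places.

z = (18.2 − 31.93) / 31.65 = -0.43.

-0.43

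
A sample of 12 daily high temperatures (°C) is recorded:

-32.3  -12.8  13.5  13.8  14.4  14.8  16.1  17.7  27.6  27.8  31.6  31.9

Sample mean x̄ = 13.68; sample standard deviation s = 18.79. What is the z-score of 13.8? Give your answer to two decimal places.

z = (13.8 − 13.68) / 18.79 = 0.01.

0.01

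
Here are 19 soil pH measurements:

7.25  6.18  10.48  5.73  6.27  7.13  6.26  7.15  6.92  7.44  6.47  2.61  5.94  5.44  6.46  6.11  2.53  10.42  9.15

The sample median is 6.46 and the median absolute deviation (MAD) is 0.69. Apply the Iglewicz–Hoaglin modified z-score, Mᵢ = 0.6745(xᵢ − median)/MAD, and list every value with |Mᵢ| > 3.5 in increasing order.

2.53, 2.61, 10.42, 10.48

|Mᵢ| > 3.5 ⇔ |xᵢ − 6.46| > 3.5·0.69/0.6745 = 3.58.
So outliers lie outside [2.88, 10.04].
2.53: M = -3.84 → outlier.
2.61: M = -3.76 → outlier.
10.42: M = 3.87 → outlier.
10.48: M = 3.93 → outlier.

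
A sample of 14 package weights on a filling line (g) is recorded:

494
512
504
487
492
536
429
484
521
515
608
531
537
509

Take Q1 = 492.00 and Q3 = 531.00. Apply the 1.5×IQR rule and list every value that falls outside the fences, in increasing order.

IQR = Q3 − Q1 = 531.00 − 492.00 = 39.00.
Lower fence = Q1 − 1.5·IQR = 492.00 − 58.50 = 433.50.
Upper fence = Q3 + 1.5·IQR = 531.00 + 58.50 = 589.50.
429 < 433.50 → outlier.
608 > 589.50 → outlier.
All remaining values lie within [433.50, 589.50].

429, 608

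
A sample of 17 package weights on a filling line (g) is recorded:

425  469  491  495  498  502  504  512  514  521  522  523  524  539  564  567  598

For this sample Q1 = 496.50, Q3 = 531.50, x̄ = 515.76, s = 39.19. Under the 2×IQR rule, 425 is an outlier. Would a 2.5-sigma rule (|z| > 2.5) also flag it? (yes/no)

no

z = (425 − 515.76) / 39.19 = -2.32.
|z| = 2.32 ≤ 2.5.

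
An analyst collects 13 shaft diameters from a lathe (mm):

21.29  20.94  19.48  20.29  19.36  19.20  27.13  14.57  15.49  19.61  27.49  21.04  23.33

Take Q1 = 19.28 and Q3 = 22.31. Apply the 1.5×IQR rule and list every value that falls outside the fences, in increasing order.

IQR = Q3 − Q1 = 22.31 − 19.28 = 3.03.
Lower fence = Q1 − 1.5·IQR = 19.28 − 4.545 = 14.735.
Upper fence = Q3 + 1.5·IQR = 22.31 + 4.545 = 26.855.
14.57 < 14.735 → outlier.
27.13 > 26.855 → outlier.
27.49 > 26.855 → outlier.
All remaining values lie within [14.735, 26.855].

14.57, 27.13, 27.49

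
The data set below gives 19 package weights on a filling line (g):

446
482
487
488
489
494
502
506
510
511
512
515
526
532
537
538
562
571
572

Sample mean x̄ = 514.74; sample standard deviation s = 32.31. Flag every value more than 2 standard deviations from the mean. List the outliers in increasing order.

446

Cutoffs at x̄ ± 2s: 514.74 ± 2·32.31 = [450.12, 579.36].
446: z = -2.13, |z| > 2 → outlier.
Every other value lies within [450.12, 579.36].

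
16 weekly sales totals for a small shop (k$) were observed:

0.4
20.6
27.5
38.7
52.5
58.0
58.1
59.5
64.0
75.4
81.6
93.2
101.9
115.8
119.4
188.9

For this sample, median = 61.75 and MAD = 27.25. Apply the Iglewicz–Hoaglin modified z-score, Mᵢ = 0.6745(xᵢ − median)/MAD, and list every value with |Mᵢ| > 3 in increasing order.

|Mᵢ| > 3 ⇔ |xᵢ − 61.75| > 3·27.25/0.6745 = 121.20.
So outliers lie outside [-59.45, 182.95].
188.9: M = 3.15 → outlier.

188.9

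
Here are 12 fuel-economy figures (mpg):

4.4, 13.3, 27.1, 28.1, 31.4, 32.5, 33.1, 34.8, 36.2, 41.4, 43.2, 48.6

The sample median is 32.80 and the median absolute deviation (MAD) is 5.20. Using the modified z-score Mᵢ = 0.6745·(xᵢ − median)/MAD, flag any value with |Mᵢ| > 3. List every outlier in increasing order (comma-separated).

4.4

|Mᵢ| > 3 ⇔ |xᵢ − 32.80| > 3·5.20/0.6745 = 23.13.
So outliers lie outside [9.67, 55.93].
4.4: M = -3.68 → outlier.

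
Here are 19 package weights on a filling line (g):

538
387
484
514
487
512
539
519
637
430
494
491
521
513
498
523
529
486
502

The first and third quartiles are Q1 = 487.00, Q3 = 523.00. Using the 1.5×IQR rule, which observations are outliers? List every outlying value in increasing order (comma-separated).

IQR = Q3 − Q1 = 523.00 − 487.00 = 36.00.
Lower fence = Q1 − 1.5·IQR = 487.00 − 54.00 = 433.00.
Upper fence = Q3 + 1.5·IQR = 523.00 + 54.00 = 577.00.
387 < 433.00 → outlier.
430 < 433.00 → outlier.
637 > 577.00 → outlier.
All remaining values lie within [433.00, 577.00].

387, 430, 637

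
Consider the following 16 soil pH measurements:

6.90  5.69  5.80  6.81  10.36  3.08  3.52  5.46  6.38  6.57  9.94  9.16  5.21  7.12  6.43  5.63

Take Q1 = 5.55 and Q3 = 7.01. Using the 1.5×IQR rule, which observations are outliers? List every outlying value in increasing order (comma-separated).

3.08, 9.94, 10.36

IQR = Q3 − Q1 = 7.01 − 5.55 = 1.46.
Lower fence = Q1 − 1.5·IQR = 5.55 − 2.19 = 3.36.
Upper fence = Q3 + 1.5·IQR = 7.01 + 2.19 = 9.20.
3.08 < 3.36 → outlier.
9.94 > 9.20 → outlier.
10.36 > 9.20 → outlier.
All remaining values lie within [3.36, 9.20].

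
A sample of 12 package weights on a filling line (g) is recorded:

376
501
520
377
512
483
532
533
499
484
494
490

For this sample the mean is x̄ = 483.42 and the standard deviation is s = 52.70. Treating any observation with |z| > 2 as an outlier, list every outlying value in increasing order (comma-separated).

Cutoffs at x̄ ± 2s: 483.42 ± 2·52.70 = [378.02, 588.82].
376: z = -2.04, |z| > 2 → outlier.
377: z = -2.02, |z| > 2 → outlier.
Every other value lies within [378.02, 588.82].

376, 377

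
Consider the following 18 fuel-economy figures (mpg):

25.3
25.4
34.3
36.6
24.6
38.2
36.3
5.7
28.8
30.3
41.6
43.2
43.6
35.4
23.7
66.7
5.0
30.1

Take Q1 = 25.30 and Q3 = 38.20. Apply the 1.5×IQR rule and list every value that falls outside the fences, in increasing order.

5.0, 5.7, 66.7

IQR = Q3 − Q1 = 38.20 − 25.30 = 12.90.
Lower fence = Q1 − 1.5·IQR = 25.30 − 19.35 = 5.95.
Upper fence = Q3 + 1.5·IQR = 38.20 + 19.35 = 57.55.
5.0 < 5.95 → outlier.
5.7 < 5.95 → outlier.
66.7 > 57.55 → outlier.
All remaining values lie within [5.95, 57.55].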